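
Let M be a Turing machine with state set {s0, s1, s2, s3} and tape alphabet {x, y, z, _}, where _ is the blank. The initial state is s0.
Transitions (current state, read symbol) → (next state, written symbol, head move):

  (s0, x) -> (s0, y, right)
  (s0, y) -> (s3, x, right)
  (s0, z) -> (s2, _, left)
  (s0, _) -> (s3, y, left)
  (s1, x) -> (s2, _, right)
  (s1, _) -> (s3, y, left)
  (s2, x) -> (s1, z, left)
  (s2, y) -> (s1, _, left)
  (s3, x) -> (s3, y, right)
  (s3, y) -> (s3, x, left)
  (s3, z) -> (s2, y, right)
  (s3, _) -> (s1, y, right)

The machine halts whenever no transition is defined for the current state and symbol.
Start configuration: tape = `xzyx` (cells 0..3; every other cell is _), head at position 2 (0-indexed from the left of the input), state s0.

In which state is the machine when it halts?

state=s0 head=2 tape=xz[y]x__   (s0,y)→(s3,x,right)
state=s3 head=3 tape=xzx[x]__   (s3,x)→(s3,y,right)
state=s3 head=4 tape=xzxy[_]_   (s3,_)→(s1,y,right)
state=s1 head=5 tape=xzxyy[_]   (s1,_)→(s3,y,left)
state=s3 head=4 tape=xzxy[y]y   (s3,y)→(s3,x,left)
state=s3 head=3 tape=xzx[y]xy   (s3,y)→(s3,x,left)
state=s3 head=2 tape=xz[x]xxy   (s3,x)→(s3,y,right)
state=s3 head=3 tape=xzy[x]xy   (s3,x)→(s3,y,right)
state=s3 head=4 tape=xzyy[x]y   (s3,x)→(s3,y,right)
state=s3 head=5 tape=xzyyy[y]   (s3,y)→(s3,x,left)
state=s3 head=4 tape=xzyy[y]x   (s3,y)→(s3,x,left)
state=s3 head=3 tape=xzy[y]xx   (s3,y)→(s3,x,left)
state=s3 head=2 tape=xz[y]xxx   (s3,y)→(s3,x,left)
state=s3 head=1 tape=x[z]xxxx   (s3,z)→(s2,y,right)
state=s2 head=2 tape=xy[x]xxx   (s2,x)→(s1,z,left)
state=s1 head=1 tape=x[y]zxxx
No transition is defined for (s1, y); M halts in state s1.

s1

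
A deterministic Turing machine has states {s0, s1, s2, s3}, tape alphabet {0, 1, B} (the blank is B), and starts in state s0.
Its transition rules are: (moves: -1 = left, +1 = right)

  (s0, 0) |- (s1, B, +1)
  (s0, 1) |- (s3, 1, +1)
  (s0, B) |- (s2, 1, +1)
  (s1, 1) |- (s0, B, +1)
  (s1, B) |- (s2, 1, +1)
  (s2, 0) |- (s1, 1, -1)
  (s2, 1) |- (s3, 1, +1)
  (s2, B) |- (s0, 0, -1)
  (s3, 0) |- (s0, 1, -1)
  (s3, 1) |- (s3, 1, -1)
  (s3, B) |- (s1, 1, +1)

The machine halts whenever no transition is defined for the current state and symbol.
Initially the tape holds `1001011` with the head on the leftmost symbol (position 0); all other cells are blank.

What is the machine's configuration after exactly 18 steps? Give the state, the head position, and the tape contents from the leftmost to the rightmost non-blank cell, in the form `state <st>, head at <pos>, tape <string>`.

state s1, head at 2, tape 11111011

state=s0 head=0 tape=B[1]001011   (s0,1)→(s3,1,+1)
state=s3 head=1 tape=B1[0]01011   (s3,0)→(s0,1,-1)
state=s0 head=0 tape=B[1]101011   (s0,1)→(s3,1,+1)
state=s3 head=1 tape=B1[1]01011   (s3,1)→(s3,1,-1)
state=s3 head=0 tape=B[1]101011   (s3,1)→(s3,1,-1)
state=s3 head=-1 tape=[B]1101011   (s3,B)→(s1,1,+1)
state=s1 head=0 tape=1[1]101011   (s1,1)→(s0,B,+1)
state=s0 head=1 tape=1B[1]01011   (s0,1)→(s3,1,+1)
state=s3 head=2 tape=1B1[0]1011   (s3,0)→(s0,1,-1)
state=s0 head=1 tape=1B[1]11011   (s0,1)→(s3,1,+1)
state=s3 head=2 tape=1B1[1]1011   (s3,1)→(s3,1,-1)
state=s3 head=1 tape=1B[1]11011   (s3,1)→(s3,1,-1)
state=s3 head=0 tape=1[B]111011   (s3,B)→(s1,1,+1)
state=s1 head=1 tape=11[1]11011   (s1,1)→(s0,B,+1)
state=s0 head=2 tape=11B[1]1011   (s0,1)→(s3,1,+1)
state=s3 head=3 tape=11B1[1]011   (s3,1)→(s3,1,-1)
state=s3 head=2 tape=11B[1]1011   (s3,1)→(s3,1,-1)
state=s3 head=1 tape=11[B]11011   (s3,B)→(s1,1,+1)
state=s1 head=2 tape=111[1]1011
After 18 steps: state s1, head at 2, tape 11111011.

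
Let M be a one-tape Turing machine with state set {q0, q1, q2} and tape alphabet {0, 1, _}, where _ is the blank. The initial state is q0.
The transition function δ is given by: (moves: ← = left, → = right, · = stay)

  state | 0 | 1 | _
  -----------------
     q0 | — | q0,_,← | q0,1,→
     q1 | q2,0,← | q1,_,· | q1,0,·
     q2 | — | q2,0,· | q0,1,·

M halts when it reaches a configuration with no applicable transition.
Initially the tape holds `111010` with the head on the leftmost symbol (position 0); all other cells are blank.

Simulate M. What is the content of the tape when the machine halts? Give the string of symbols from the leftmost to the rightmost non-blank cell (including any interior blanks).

state=q0 head=0 tape=___[1]11010   (q0,1)→(q0,_,←)
state=q0 head=-1 tape=__[_]_11010   (q0,_)→(q0,1,→)
state=q0 head=0 tape=__1[_]11010   (q0,_)→(q0,1,→)
state=q0 head=1 tape=__11[1]1010   (q0,1)→(q0,_,←)
state=q0 head=0 tape=__1[1]_1010   (q0,1)→(q0,_,←)
state=q0 head=-1 tape=__[1]__1010   (q0,1)→(q0,_,←)
state=q0 head=-2 tape=_[_]___1010   (q0,_)→(q0,1,→)
state=q0 head=-1 tape=_1[_]__1010   (q0,_)→(q0,1,→)
state=q0 head=0 tape=_11[_]_1010   (q0,_)→(q0,1,→)
state=q0 head=1 tape=_111[_]1010   (q0,_)→(q0,1,→)
state=q0 head=2 tape=_1111[1]010   (q0,1)→(q0,_,←)
state=q0 head=1 tape=_111[1]_010   (q0,1)→(q0,_,←)
state=q0 head=0 tape=_11[1]__010   (q0,1)→(q0,_,←)
state=q0 head=-1 tape=_1[1]___010   (q0,1)→(q0,_,←)
state=q0 head=-2 tape=_[1]____010   (q0,1)→(q0,_,←)
state=q0 head=-3 tape=[_]_____010   (q0,_)→(q0,1,→)
state=q0 head=-2 tape=1[_]____010   (q0,_)→(q0,1,→)
state=q0 head=-1 tape=11[_]___010   (q0,_)→(q0,1,→)
state=q0 head=0 tape=111[_]__010   (q0,_)→(q0,1,→)
state=q0 head=1 tape=1111[_]_010   (q0,_)→(q0,1,→)
state=q0 head=2 tape=11111[_]010   (q0,_)→(q0,1,→)
state=q0 head=3 tape=111111[0]10
The non-blank tape span at halt is 111111010.

111111010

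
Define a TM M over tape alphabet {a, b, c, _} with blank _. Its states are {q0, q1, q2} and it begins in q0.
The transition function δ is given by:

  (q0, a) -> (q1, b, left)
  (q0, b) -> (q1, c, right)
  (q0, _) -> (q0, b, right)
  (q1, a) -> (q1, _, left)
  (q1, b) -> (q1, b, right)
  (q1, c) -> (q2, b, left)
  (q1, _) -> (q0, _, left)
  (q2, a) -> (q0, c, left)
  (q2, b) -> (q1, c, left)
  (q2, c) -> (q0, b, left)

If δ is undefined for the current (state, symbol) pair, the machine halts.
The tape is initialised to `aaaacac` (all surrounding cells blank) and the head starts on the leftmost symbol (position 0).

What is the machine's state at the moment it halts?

q0

state=q0 head=0 tape=____[a]aaacac   (q0,a)→(q1,b,left)
state=q1 head=-1 tape=___[_]baaacac   (q1,_)→(q0,_,left)
state=q0 head=-2 tape=__[_]_baaacac   (q0,_)→(q0,b,right)
state=q0 head=-1 tape=__b[_]baaacac   (q0,_)→(q0,b,right)
state=q0 head=0 tape=__bb[b]aaacac   (q0,b)→(q1,c,right)
state=q1 head=1 tape=__bbc[a]aacac   (q1,a)→(q1,_,left)
state=q1 head=0 tape=__bb[c]_aacac   (q1,c)→(q2,b,left)
state=q2 head=-1 tape=__b[b]b_aacac   (q2,b)→(q1,c,left)
state=q1 head=-2 tape=__[b]cb_aacac   (q1,b)→(q1,b,right)
state=q1 head=-1 tape=__b[c]b_aacac   (q1,c)→(q2,b,left)
state=q2 head=-2 tape=__[b]bb_aacac   (q2,b)→(q1,c,left)
state=q1 head=-3 tape=_[_]cbb_aacac   (q1,_)→(q0,_,left)
state=q0 head=-4 tape=[_]_cbb_aacac   (q0,_)→(q0,b,right)
state=q0 head=-3 tape=b[_]cbb_aacac   (q0,_)→(q0,b,right)
state=q0 head=-2 tape=bb[c]bb_aacac
No transition is defined for (q0, c); M halts in state q0.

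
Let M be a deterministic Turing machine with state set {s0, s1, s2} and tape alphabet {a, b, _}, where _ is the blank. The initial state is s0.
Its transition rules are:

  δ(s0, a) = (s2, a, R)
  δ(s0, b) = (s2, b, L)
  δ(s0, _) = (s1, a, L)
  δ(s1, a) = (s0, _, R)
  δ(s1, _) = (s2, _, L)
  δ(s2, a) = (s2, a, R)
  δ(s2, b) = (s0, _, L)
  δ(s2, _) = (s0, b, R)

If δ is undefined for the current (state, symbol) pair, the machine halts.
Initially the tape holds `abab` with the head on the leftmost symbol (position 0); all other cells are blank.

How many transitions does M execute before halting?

state=s0 head=0 tape=[a]bab_   (s0,a)→(s2,a,R)
state=s2 head=1 tape=a[b]ab_   (s2,b)→(s0,_,L)
state=s0 head=0 tape=[a]_ab_   (s0,a)→(s2,a,R)
state=s2 head=1 tape=a[_]ab_   (s2,_)→(s0,b,R)
state=s0 head=2 tape=ab[a]b_   (s0,a)→(s2,a,R)
state=s2 head=3 tape=aba[b]_   (s2,b)→(s0,_,L)
state=s0 head=2 tape=ab[a]__   (s0,a)→(s2,a,R)
state=s2 head=3 tape=aba[_]_   (s2,_)→(s0,b,R)
state=s0 head=4 tape=abab[_]   (s0,_)→(s1,a,L)
state=s1 head=3 tape=aba[b]a
M halts after 9 transitions.

9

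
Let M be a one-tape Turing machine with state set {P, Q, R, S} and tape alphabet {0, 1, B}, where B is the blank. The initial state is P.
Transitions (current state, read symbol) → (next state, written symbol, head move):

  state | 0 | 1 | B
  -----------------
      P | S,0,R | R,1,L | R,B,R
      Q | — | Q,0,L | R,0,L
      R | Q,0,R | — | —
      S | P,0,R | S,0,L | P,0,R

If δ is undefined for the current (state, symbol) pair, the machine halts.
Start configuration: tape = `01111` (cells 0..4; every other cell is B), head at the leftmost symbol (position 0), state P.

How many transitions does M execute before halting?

P | [0]1111BBB   read 0 → write 0, move R, go to S
S | 0[1]111BBB   read 1 → write 0, move L, go to S
S | [0]0111BBB   read 0 → write 0, move R, go to P
P | 0[0]111BBB   read 0 → write 0, move R, go to S
S | 00[1]11BBB   read 1 → write 0, move L, go to S
S | 0[0]011BBB   read 0 → write 0, move R, go to P
P | 00[0]11BBB   read 0 → write 0, move R, go to S
S | 000[1]1BBB   read 1 → write 0, move L, go to S
S | 00[0]01BBB   read 0 → write 0, move R, go to P
P | 000[0]1BBB   read 0 → write 0, move R, go to S
S | 0000[1]BBB   read 1 → write 0, move L, go to S
S | 000[0]0BBB   read 0 → write 0, move R, go to P
P | 0000[0]BBB   read 0 → write 0, move R, go to S
S | 00000[B]BB   read B → write 0, move R, go to P
P | 000000[B]B   read B → write B, move R, go to R
R | 000000B[B]
M halts after 15 transitions.

15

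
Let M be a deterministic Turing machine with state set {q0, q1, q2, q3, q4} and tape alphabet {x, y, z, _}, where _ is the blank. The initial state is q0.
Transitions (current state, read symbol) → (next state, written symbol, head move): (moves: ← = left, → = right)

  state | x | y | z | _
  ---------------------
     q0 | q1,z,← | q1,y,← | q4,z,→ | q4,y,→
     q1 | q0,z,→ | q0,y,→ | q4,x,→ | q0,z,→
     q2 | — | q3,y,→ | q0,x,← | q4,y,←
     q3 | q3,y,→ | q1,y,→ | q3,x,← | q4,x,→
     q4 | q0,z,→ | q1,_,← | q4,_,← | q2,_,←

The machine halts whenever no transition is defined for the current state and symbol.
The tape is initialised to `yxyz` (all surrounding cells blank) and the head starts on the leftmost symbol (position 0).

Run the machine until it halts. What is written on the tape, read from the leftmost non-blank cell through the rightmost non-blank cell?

q0 | _[y]xyz   read y → write y, move ←, go to q1
q1 | [_]yxyz   read _ → write z, move →, go to q0
q0 | z[y]xyz   read y → write y, move ←, go to q1
q1 | [z]yxyz   read z → write x, move →, go to q4
q4 | x[y]xyz   read y → write _, move ←, go to q1
q1 | [x]_xyz   read x → write z, move →, go to q0
q0 | z[_]xyz   read _ → write y, move →, go to q4
q4 | zy[x]yz   read x → write z, move →, go to q0
q0 | zyz[y]z   read y → write y, move ←, go to q1
q1 | zy[z]yz   read z → write x, move →, go to q4
q4 | zyx[y]z   read y → write _, move ←, go to q1
q1 | zy[x]_z   read x → write z, move →, go to q0
q0 | zyz[_]z   read _ → write y, move →, go to q4
q4 | zyzy[z]   read z → write _, move ←, go to q4
q4 | zyz[y]_   read y → write _, move ←, go to q1
q1 | zy[z]__   read z → write x, move →, go to q4
q4 | zyx[_]_   read _ → write _, move ←, go to q2
q2 | zy[x]__
The non-blank tape span at halt is zyx.

zyx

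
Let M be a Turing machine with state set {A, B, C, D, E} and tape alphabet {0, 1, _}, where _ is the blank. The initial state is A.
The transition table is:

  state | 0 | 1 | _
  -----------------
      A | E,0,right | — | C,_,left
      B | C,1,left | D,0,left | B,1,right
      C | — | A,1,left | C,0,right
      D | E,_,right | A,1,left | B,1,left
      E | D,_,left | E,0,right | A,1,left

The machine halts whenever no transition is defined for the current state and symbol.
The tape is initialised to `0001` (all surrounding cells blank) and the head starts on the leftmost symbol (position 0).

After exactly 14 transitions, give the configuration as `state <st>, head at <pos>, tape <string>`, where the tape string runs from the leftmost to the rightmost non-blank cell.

state C, head at 0, tape 00_11

A | _[0]001   read 0 → write 0, move right, go to E
E | _0[0]01   read 0 → write _, move left, go to D
D | _[0]_01   read 0 → write _, move right, go to E
E | __[_]01   read _ → write 1, move left, go to A
A | _[_]101   read _ → write _, move left, go to C
C | [_]_101   read _ → write 0, move right, go to C
C | 0[_]101   read _ → write 0, move right, go to C
C | 00[1]01   read 1 → write 1, move left, go to A
A | 0[0]101   read 0 → write 0, move right, go to E
E | 00[1]01   read 1 → write 0, move right, go to E
E | 000[0]1   read 0 → write _, move left, go to D
D | 00[0]_1   read 0 → write _, move right, go to E
E | 00_[_]1   read _ → write 1, move left, go to A
A | 00[_]11   read _ → write _, move left, go to C
C | 0[0]_11
After 14 steps: state C, head at 0, tape 00_11.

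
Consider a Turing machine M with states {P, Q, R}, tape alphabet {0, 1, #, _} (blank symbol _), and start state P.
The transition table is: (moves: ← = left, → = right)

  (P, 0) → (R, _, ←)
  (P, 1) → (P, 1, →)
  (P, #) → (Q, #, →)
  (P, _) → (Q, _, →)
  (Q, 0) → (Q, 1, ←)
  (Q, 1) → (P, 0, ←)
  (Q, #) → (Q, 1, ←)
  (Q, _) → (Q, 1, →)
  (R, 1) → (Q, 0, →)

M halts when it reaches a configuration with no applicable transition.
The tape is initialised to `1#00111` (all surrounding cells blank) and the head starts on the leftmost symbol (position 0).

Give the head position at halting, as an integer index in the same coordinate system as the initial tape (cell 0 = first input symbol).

0

P | _[1]#00111   read 1 → write 1, move →, go to P
P | _1[#]00111   read # → write #, move →, go to Q
Q | _1#[0]0111   read 0 → write 1, move ←, go to Q
Q | _1[#]10111   read # → write 1, move ←, go to Q
Q | _[1]110111   read 1 → write 0, move ←, go to P
P | [_]0110111   read _ → write _, move →, go to Q
Q | _[0]110111   read 0 → write 1, move ←, go to Q
Q | [_]1110111   read _ → write 1, move →, go to Q
Q | 1[1]110111   read 1 → write 0, move ←, go to P
P | [1]0110111   read 1 → write 1, move →, go to P
P | 1[0]110111   read 0 → write _, move ←, go to R
R | [1]_110111   read 1 → write 0, move →, go to Q
Q | 0[_]110111   read _ → write 1, move →, go to Q
Q | 01[1]10111   read 1 → write 0, move ←, go to P
P | 0[1]010111   read 1 → write 1, move →, go to P
P | 01[0]10111   read 0 → write _, move ←, go to R
R | 0[1]_10111   read 1 → write 0, move →, go to Q
Q | 00[_]10111   read _ → write 1, move →, go to Q
Q | 001[1]0111   read 1 → write 0, move ←, go to P
P | 00[1]00111   read 1 → write 1, move →, go to P
P | 001[0]0111   read 0 → write _, move ←, go to R
R | 00[1]_0111   read 1 → write 0, move →, go to Q
Q | 000[_]0111   read _ → write 1, move →, go to Q
Q | 0001[0]111   read 0 → write 1, move ←, go to Q
Q | 000[1]1111   read 1 → write 0, move ←, go to P
P | 00[0]01111   read 0 → write _, move ←, go to R
R | 0[0]_01111
At halt the head is at cell 0.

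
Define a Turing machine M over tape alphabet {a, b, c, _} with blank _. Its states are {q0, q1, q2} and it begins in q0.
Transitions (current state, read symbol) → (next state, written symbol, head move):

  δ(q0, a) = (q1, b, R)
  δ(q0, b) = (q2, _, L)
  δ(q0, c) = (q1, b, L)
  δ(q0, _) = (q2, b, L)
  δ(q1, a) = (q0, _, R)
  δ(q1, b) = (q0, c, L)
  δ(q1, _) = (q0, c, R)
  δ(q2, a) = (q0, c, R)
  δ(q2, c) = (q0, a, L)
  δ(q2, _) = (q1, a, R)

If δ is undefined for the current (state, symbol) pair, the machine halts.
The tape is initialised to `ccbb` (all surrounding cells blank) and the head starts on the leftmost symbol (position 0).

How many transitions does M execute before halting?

q0 | ___[c]cbb   read c → write b, move L, go to q1
q1 | __[_]bcbb   read _ → write c, move R, go to q0
q0 | __c[b]cbb   read b → write _, move L, go to q2
q2 | __[c]_cbb   read c → write a, move L, go to q0
q0 | _[_]a_cbb   read _ → write b, move L, go to q2
q2 | [_]ba_cbb   read _ → write a, move R, go to q1
q1 | a[b]a_cbb   read b → write c, move L, go to q0
q0 | [a]ca_cbb   read a → write b, move R, go to q1
q1 | b[c]a_cbb
M halts after 8 transitions.

8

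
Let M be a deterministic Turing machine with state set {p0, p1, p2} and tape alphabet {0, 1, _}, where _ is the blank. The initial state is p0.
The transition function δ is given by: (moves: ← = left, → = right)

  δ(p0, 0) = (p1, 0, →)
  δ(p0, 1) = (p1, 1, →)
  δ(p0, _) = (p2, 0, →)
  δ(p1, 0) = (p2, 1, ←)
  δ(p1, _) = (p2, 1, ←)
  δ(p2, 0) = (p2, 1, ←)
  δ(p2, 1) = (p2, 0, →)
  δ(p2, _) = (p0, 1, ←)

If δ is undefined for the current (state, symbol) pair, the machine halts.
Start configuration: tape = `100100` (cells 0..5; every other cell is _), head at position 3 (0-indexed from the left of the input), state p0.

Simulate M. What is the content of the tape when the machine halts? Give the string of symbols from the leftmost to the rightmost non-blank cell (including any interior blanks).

0000001

p0 | 100[1]00_   read 1 → write 1, move →, go to p1
p1 | 1001[0]0_   read 0 → write 1, move ←, go to p2
p2 | 100[1]10_   read 1 → write 0, move →, go to p2
p2 | 1000[1]0_   read 1 → write 0, move →, go to p2
p2 | 10000[0]_   read 0 → write 1, move ←, go to p2
p2 | 1000[0]1_   read 0 → write 1, move ←, go to p2
p2 | 100[0]11_   read 0 → write 1, move ←, go to p2
p2 | 10[0]111_   read 0 → write 1, move ←, go to p2
p2 | 1[0]1111_   read 0 → write 1, move ←, go to p2
p2 | [1]11111_   read 1 → write 0, move →, go to p2
p2 | 0[1]1111_   read 1 → write 0, move →, go to p2
p2 | 00[1]111_   read 1 → write 0, move →, go to p2
p2 | 000[1]11_   read 1 → write 0, move →, go to p2
p2 | 0000[1]1_   read 1 → write 0, move →, go to p2
p2 | 00000[1]_   read 1 → write 0, move →, go to p2
p2 | 000000[_]   read _ → write 1, move ←, go to p0
p0 | 00000[0]1   read 0 → write 0, move →, go to p1
p1 | 000000[1]
The non-blank tape span at halt is 0000001.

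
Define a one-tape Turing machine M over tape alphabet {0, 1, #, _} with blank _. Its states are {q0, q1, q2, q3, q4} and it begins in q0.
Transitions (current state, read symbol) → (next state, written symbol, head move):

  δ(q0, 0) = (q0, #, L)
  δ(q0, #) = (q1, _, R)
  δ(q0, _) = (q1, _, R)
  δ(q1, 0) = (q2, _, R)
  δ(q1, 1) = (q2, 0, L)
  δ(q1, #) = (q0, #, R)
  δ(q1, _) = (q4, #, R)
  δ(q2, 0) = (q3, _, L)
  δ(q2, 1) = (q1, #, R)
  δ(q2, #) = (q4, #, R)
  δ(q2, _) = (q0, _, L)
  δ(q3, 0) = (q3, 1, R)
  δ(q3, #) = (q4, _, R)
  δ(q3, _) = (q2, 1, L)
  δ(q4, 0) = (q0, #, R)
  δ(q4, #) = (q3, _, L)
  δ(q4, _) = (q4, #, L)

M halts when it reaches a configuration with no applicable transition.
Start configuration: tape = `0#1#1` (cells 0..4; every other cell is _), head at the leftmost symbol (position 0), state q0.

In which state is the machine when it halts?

q0 | _[0]#1#1___   read 0 → write #, move L, go to q0
q0 | [_]##1#1___   read _ → write _, move R, go to q1
q1 | _[#]#1#1___   read # → write #, move R, go to q0
q0 | _#[#]1#1___   read # → write _, move R, go to q1
q1 | _#_[1]#1___   read 1 → write 0, move L, go to q2
q2 | _#[_]0#1___   read _ → write _, move L, go to q0
q0 | _[#]_0#1___   read # → write _, move R, go to q1
q1 | __[_]0#1___   read _ → write #, move R, go to q4
q4 | __#[0]#1___   read 0 → write #, move R, go to q0
q0 | __##[#]1___   read # → write _, move R, go to q1
q1 | __##_[1]___   read 1 → write 0, move L, go to q2
q2 | __##[_]0___   read _ → write _, move L, go to q0
q0 | __#[#]_0___   read # → write _, move R, go to q1
q1 | __#_[_]0___   read _ → write #, move R, go to q4
q4 | __#_#[0]___   read 0 → write #, move R, go to q0
q0 | __#_##[_]__   read _ → write _, move R, go to q1
q1 | __#_##_[_]_   read _ → write #, move R, go to q4
q4 | __#_##_#[_]   read _ → write #, move L, go to q4
q4 | __#_##_[#]#   read # → write _, move L, go to q3
q3 | __#_##[_]_#   read _ → write 1, move L, go to q2
q2 | __#_#[#]1_#   read # → write #, move R, go to q4
q4 | __#_##[1]_#
No transition is defined for (q4, 1); M halts in state q4.

q4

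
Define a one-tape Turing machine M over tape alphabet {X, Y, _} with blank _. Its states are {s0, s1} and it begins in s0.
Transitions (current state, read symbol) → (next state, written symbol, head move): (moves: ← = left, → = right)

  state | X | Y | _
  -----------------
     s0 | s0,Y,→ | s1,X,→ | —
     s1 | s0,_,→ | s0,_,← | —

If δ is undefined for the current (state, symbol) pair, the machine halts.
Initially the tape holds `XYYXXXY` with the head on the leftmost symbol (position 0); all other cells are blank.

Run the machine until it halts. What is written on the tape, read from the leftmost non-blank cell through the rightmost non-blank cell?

YY_XXXY

s0 | [X]YYXXXY   read X → write Y, move →, go to s0
s0 | Y[Y]YXXXY   read Y → write X, move →, go to s1
s1 | YX[Y]XXXY   read Y → write _, move ←, go to s0
s0 | Y[X]_XXXY   read X → write Y, move →, go to s0
s0 | YY[_]XXXY
The non-blank tape span at halt is YY_XXXY.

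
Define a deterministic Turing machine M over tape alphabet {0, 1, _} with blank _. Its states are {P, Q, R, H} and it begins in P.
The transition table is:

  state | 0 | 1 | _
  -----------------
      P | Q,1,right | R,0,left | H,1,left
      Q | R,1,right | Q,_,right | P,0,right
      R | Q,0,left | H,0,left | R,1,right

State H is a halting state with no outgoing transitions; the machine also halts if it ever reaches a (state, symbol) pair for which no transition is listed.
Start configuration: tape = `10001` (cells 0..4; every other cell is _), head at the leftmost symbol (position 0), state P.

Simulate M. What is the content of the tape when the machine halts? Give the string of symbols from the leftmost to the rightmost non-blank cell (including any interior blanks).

P | _[1]0001   read 1 → write 0, move left, go to R
R | [_]00001   read _ → write 1, move right, go to R
R | 1[0]0001   read 0 → write 0, move left, go to Q
Q | [1]00001   read 1 → write _, move right, go to Q
Q | _[0]0001   read 0 → write 1, move right, go to R
R | _1[0]001   read 0 → write 0, move left, go to Q
Q | _[1]0001   read 1 → write _, move right, go to Q
Q | __[0]001   read 0 → write 1, move right, go to R
R | __1[0]01   read 0 → write 0, move left, go to Q
Q | __[1]001   read 1 → write _, move right, go to Q
Q | ___[0]01   read 0 → write 1, move right, go to R
R | ___1[0]1   read 0 → write 0, move left, go to Q
Q | ___[1]01   read 1 → write _, move right, go to Q
Q | ____[0]1   read 0 → write 1, move right, go to R
R | ____1[1]   read 1 → write 0, move left, go to H
H | ____[1]0
The non-blank tape span at halt is 10.

10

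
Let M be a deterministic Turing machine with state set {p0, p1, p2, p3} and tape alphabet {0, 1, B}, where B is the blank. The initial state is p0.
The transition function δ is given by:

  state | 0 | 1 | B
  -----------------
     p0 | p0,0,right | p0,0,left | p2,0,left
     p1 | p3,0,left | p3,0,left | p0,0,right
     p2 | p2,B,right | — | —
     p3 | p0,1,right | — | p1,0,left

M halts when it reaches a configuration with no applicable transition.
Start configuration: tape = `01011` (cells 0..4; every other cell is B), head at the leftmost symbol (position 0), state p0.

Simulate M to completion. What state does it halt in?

p0 | [0]1011BB   read 0 → write 0, move right, go to p0
p0 | 0[1]011BB   read 1 → write 0, move left, go to p0
p0 | [0]0011BB   read 0 → write 0, move right, go to p0
p0 | 0[0]011BB   read 0 → write 0, move right, go to p0
p0 | 00[0]11BB   read 0 → write 0, move right, go to p0
p0 | 000[1]1BB   read 1 → write 0, move left, go to p0
p0 | 00[0]01BB   read 0 → write 0, move right, go to p0
p0 | 000[0]1BB   read 0 → write 0, move right, go to p0
p0 | 0000[1]BB   read 1 → write 0, move left, go to p0
p0 | 000[0]0BB   read 0 → write 0, move right, go to p0
p0 | 0000[0]BB   read 0 → write 0, move right, go to p0
p0 | 00000[B]B   read B → write 0, move left, go to p2
p2 | 0000[0]0B   read 0 → write B, move right, go to p2
p2 | 0000B[0]B   read 0 → write B, move right, go to p2
p2 | 0000BB[B]
No transition is defined for (p2, B); M halts in state p2.

p2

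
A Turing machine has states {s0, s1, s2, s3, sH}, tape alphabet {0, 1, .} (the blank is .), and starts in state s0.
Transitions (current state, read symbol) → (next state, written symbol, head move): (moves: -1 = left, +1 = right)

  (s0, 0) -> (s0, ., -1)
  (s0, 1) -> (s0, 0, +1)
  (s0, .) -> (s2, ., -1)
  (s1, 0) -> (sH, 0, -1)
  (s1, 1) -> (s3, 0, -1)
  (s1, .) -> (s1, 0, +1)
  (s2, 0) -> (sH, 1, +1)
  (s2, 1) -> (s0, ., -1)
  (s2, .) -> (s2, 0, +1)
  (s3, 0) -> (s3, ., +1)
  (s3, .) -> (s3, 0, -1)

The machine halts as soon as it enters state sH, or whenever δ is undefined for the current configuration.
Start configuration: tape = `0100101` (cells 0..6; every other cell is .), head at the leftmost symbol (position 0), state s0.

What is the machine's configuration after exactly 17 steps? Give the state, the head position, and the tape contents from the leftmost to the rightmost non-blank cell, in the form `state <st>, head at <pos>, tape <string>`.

state sH, head at 3, tape 00000010101

s0 | ....[0]100101   read 0 → write ., move -1, go to s0
s0 | ...[.].100101   read . → write ., move -1, go to s2
s2 | ..[.]..100101   read . → write 0, move +1, go to s2
s2 | ..0[.].100101   read . → write 0, move +1, go to s2
s2 | ..00[.]100101   read . → write 0, move +1, go to s2
s2 | ..000[1]00101   read 1 → write ., move -1, go to s0
s0 | ..00[0].00101   read 0 → write ., move -1, go to s0
s0 | ..0[0]..00101   read 0 → write ., move -1, go to s0
s0 | ..[0]...00101   read 0 → write ., move -1, go to s0
s0 | .[.]....00101   read . → write ., move -1, go to s2
s2 | [.].....00101   read . → write 0, move +1, go to s2
s2 | 0[.]....00101   read . → write 0, move +1, go to s2
s2 | 00[.]...00101   read . → write 0, move +1, go to s2
s2 | 000[.]..00101   read . → write 0, move +1, go to s2
s2 | 0000[.].00101   read . → write 0, move +1, go to s2
s2 | 00000[.]00101   read . → write 0, move +1, go to s2
s2 | 000000[0]0101   read 0 → write 1, move +1, go to sH
sH | 0000001[0]101
After 17 steps: state sH, head at 3, tape 00000010101.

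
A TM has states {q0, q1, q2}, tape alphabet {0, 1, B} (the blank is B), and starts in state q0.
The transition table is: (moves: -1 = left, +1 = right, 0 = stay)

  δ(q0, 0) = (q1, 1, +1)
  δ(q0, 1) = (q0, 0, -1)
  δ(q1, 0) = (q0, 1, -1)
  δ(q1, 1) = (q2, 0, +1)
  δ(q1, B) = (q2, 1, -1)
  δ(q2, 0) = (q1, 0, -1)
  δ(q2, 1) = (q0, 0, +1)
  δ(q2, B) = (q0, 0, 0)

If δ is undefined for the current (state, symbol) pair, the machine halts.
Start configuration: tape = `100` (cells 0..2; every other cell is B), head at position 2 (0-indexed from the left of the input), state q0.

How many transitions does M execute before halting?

q0 | B10[0]B   read 0 → write 1, move +1, go to q1
q1 | B101[B]   read B → write 1, move -1, go to q2
q2 | B10[1]1   read 1 → write 0, move +1, go to q0
q0 | B100[1]   read 1 → write 0, move -1, go to q0
q0 | B10[0]0   read 0 → write 1, move +1, go to q1
q1 | B101[0]   read 0 → write 1, move -1, go to q0
q0 | B10[1]1   read 1 → write 0, move -1, go to q0
q0 | B1[0]01   read 0 → write 1, move +1, go to q1
q1 | B11[0]1   read 0 → write 1, move -1, go to q0
q0 | B1[1]11   read 1 → write 0, move -1, go to q0
q0 | B[1]011   read 1 → write 0, move -1, go to q0
q0 | [B]0011
M halts after 11 transitions.

11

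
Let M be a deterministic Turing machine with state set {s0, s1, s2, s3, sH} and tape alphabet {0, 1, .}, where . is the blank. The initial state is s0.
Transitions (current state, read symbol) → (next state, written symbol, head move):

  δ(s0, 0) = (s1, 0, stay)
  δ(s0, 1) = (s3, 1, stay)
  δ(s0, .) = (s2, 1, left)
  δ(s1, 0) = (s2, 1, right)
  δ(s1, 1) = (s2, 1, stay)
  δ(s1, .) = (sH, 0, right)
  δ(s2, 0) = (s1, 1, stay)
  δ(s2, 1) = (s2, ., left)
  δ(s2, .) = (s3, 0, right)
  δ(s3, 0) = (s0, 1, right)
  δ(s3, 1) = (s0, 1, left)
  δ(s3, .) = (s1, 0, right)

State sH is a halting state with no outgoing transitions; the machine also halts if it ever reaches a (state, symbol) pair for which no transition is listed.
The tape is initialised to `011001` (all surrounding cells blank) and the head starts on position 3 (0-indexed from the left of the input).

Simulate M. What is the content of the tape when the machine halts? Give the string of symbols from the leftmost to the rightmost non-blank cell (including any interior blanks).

state=s0 head=3 tape=.011[0]01   (s0,0)→(s1,0,stay)
state=s1 head=3 tape=.011[0]01   (s1,0)→(s2,1,right)
state=s2 head=4 tape=.0111[0]1   (s2,0)→(s1,1,stay)
state=s1 head=4 tape=.0111[1]1   (s1,1)→(s2,1,stay)
state=s2 head=4 tape=.0111[1]1   (s2,1)→(s2,.,left)
state=s2 head=3 tape=.011[1].1   (s2,1)→(s2,.,left)
state=s2 head=2 tape=.01[1]..1   (s2,1)→(s2,.,left)
state=s2 head=1 tape=.0[1]...1   (s2,1)→(s2,.,left)
state=s2 head=0 tape=.[0]....1   (s2,0)→(s1,1,stay)
state=s1 head=0 tape=.[1]....1   (s1,1)→(s2,1,stay)
state=s2 head=0 tape=.[1]....1   (s2,1)→(s2,.,left)
state=s2 head=-1 tape=[.].....1   (s2,.)→(s3,0,right)
state=s3 head=0 tape=0[.]....1   (s3,.)→(s1,0,right)
state=s1 head=1 tape=00[.]...1   (s1,.)→(sH,0,right)
state=sH head=2 tape=000[.]..1
The non-blank tape span at halt is 000...1.

000...1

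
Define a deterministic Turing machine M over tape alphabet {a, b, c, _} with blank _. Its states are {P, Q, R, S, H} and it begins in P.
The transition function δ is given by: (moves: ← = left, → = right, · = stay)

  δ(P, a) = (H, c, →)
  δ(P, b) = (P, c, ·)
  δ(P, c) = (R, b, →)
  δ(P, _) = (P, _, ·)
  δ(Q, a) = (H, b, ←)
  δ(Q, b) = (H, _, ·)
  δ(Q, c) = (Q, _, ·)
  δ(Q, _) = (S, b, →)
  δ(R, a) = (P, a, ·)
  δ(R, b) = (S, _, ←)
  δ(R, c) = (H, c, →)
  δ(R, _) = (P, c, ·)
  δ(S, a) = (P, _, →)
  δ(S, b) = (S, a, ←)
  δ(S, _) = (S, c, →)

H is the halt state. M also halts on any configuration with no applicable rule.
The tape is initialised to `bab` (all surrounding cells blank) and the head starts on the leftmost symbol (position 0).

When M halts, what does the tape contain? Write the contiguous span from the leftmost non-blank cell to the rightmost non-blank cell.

bcb

P | [b]ab   read b → write c, move ·, go to P
P | [c]ab   read c → write b, move →, go to R
R | b[a]b   read a → write a, move ·, go to P
P | b[a]b   read a → write c, move →, go to H
H | bc[b]
The non-blank tape span at halt is bcb.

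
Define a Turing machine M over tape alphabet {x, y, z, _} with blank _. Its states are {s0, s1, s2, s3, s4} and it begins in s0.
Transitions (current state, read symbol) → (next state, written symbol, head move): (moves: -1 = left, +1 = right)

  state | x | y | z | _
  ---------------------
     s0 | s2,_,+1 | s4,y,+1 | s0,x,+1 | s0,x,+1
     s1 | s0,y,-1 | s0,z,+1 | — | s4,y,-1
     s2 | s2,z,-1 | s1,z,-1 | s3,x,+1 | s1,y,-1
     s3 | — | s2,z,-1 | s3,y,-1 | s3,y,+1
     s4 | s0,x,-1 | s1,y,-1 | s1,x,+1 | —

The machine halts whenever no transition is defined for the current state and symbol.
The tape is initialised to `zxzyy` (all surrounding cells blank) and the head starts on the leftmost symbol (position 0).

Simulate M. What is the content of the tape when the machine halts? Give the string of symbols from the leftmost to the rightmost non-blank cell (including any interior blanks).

state=s0 head=0 tape=_[z]xzyy   (s0,z)→(s0,x,+1)
state=s0 head=1 tape=_x[x]zyy   (s0,x)→(s2,_,+1)
state=s2 head=2 tape=_x_[z]yy   (s2,z)→(s3,x,+1)
state=s3 head=3 tape=_x_x[y]y   (s3,y)→(s2,z,-1)
state=s2 head=2 tape=_x_[x]zy   (s2,x)→(s2,z,-1)
state=s2 head=1 tape=_x[_]zzy   (s2,_)→(s1,y,-1)
state=s1 head=0 tape=_[x]yzzy   (s1,x)→(s0,y,-1)
state=s0 head=-1 tape=[_]yyzzy   (s0,_)→(s0,x,+1)
state=s0 head=0 tape=x[y]yzzy   (s0,y)→(s4,y,+1)
state=s4 head=1 tape=xy[y]zzy   (s4,y)→(s1,y,-1)
state=s1 head=0 tape=x[y]yzzy   (s1,y)→(s0,z,+1)
state=s0 head=1 tape=xz[y]zzy   (s0,y)→(s4,y,+1)
state=s4 head=2 tape=xzy[z]zy   (s4,z)→(s1,x,+1)
state=s1 head=3 tape=xzyx[z]y
The non-blank tape span at halt is xzyxzy.

xzyxzy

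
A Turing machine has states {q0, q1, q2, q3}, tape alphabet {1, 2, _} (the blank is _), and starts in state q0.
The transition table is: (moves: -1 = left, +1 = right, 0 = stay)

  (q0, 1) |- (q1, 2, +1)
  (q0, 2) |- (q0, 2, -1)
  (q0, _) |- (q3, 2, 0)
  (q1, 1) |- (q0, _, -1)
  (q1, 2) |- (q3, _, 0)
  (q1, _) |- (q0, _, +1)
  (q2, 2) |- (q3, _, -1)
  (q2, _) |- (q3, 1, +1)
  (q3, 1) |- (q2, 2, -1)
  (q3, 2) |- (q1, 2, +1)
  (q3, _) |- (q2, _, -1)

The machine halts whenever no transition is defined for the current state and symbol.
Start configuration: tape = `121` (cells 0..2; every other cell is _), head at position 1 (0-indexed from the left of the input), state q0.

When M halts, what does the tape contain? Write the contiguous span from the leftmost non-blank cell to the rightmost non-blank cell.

state=q0 head=1 tape=__1[2]1   (q0,2)→(q0,2,-1)
state=q0 head=0 tape=__[1]21   (q0,1)→(q1,2,+1)
state=q1 head=1 tape=__2[2]1   (q1,2)→(q3,_,0)
state=q3 head=1 tape=__2[_]1   (q3,_)→(q2,_,-1)
state=q2 head=0 tape=__[2]_1   (q2,2)→(q3,_,-1)
state=q3 head=-1 tape=_[_]__1   (q3,_)→(q2,_,-1)
state=q2 head=-2 tape=[_]___1   (q2,_)→(q3,1,+1)
state=q3 head=-1 tape=1[_]__1   (q3,_)→(q2,_,-1)
state=q2 head=-2 tape=[1]___1
The non-blank tape span at halt is 1___1.

1___1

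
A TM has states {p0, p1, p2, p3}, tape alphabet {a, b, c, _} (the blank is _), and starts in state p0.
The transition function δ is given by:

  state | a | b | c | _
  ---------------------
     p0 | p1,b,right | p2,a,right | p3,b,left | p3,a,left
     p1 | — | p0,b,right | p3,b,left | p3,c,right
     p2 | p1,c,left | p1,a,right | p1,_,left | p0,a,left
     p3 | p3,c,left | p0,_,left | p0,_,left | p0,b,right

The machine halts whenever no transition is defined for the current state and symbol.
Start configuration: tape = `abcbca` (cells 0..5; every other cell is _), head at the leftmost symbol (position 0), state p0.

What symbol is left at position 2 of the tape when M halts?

state=p0 head=0 tape=[a]bcbca   (p0,a)→(p1,b,right)
state=p1 head=1 tape=b[b]cbca   (p1,b)→(p0,b,right)
state=p0 head=2 tape=bb[c]bca   (p0,c)→(p3,b,left)
state=p3 head=1 tape=b[b]bbca   (p3,b)→(p0,_,left)
state=p0 head=0 tape=[b]_bbca   (p0,b)→(p2,a,right)
state=p2 head=1 tape=a[_]bbca   (p2,_)→(p0,a,left)
state=p0 head=0 tape=[a]abbca   (p0,a)→(p1,b,right)
state=p1 head=1 tape=b[a]bbca
Cell 2 holds b when M halts.

b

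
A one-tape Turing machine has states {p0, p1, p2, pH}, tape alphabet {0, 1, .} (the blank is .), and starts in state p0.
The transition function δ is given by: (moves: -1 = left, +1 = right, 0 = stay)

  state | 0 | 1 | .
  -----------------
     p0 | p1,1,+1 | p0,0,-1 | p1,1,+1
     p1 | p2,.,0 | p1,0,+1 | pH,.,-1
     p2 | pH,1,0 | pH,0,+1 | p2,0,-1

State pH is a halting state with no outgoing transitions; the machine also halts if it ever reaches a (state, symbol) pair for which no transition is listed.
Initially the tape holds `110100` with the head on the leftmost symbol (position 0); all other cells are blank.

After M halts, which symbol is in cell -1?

state=p0 head=0 tape=.[1]10100   (p0,1)→(p0,0,-1)
state=p0 head=-1 tape=[.]010100   (p0,.)→(p1,1,+1)
state=p1 head=0 tape=1[0]10100   (p1,0)→(p2,.,0)
state=p2 head=0 tape=1[.]10100   (p2,.)→(p2,0,-1)
state=p2 head=-1 tape=[1]010100   (p2,1)→(pH,0,+1)
state=pH head=0 tape=0[0]10100
Cell -1 holds 0 when M halts.

0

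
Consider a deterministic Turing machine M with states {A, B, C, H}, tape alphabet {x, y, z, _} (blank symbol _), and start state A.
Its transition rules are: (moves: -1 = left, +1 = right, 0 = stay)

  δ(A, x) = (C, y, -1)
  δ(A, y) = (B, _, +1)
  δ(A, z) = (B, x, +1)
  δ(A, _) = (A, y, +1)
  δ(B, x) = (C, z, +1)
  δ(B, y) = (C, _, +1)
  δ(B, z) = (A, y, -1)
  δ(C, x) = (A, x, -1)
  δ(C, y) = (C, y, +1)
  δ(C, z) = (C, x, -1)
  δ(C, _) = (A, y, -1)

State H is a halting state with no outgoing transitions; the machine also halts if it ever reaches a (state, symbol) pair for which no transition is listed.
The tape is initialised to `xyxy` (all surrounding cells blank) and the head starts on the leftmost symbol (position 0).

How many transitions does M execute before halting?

state=A head=0 tape=__[x]yxy___   (A,x)→(C,y,-1)
state=C head=-1 tape=_[_]yyxy___   (C,_)→(A,y,-1)
state=A head=-2 tape=[_]yyyxy___   (A,_)→(A,y,+1)
state=A head=-1 tape=y[y]yyxy___   (A,y)→(B,_,+1)
state=B head=0 tape=y_[y]yxy___   (B,y)→(C,_,+1)
state=C head=1 tape=y__[y]xy___   (C,y)→(C,y,+1)
state=C head=2 tape=y__y[x]y___   (C,x)→(A,x,-1)
state=A head=1 tape=y__[y]xy___   (A,y)→(B,_,+1)
state=B head=2 tape=y___[x]y___   (B,x)→(C,z,+1)
state=C head=3 tape=y___z[y]___   (C,y)→(C,y,+1)
state=C head=4 tape=y___zy[_]__   (C,_)→(A,y,-1)
state=A head=3 tape=y___z[y]y__   (A,y)→(B,_,+1)
state=B head=4 tape=y___z_[y]__   (B,y)→(C,_,+1)
state=C head=5 tape=y___z__[_]_   (C,_)→(A,y,-1)
state=A head=4 tape=y___z_[_]y_   (A,_)→(A,y,+1)
state=A head=5 tape=y___z_y[y]_   (A,y)→(B,_,+1)
state=B head=6 tape=y___z_y_[_]
M halts after 16 transitions.

16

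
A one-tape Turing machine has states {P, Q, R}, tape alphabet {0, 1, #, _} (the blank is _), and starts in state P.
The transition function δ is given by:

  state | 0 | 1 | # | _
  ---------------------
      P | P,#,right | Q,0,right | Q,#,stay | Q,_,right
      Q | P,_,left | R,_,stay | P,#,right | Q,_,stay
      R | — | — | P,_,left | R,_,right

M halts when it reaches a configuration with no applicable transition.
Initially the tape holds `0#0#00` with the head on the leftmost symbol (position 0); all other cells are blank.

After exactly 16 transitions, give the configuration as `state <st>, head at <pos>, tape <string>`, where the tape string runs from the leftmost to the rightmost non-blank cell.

P | [0]#0#00__   read 0 → write #, move right, go to P
P | #[#]0#00__   read # → write #, move stay, go to Q
Q | #[#]0#00__   read # → write #, move right, go to P
P | ##[0]#00__   read 0 → write #, move right, go to P
P | ###[#]00__   read # → write #, move stay, go to Q
Q | ###[#]00__   read # → write #, move right, go to P
P | ####[0]0__   read 0 → write #, move right, go to P
P | #####[0]__   read 0 → write #, move right, go to P
P | ######[_]_   read _ → write _, move right, go to Q
Q | ######_[_]   read _ → write _, move stay, go to Q
Q | ######_[_]   read _ → write _, move stay, go to Q
Q | ######_[_]   read _ → write _, move stay, go to Q
Q | ######_[_]   read _ → write _, move stay, go to Q
Q | ######_[_]   read _ → write _, move stay, go to Q
Q | ######_[_]   read _ → write _, move stay, go to Q
Q | ######_[_]   read _ → write _, move stay, go to Q
Q | ######_[_]
After 16 steps: state Q, head at 7, tape ######.

state Q, head at 7, tape ######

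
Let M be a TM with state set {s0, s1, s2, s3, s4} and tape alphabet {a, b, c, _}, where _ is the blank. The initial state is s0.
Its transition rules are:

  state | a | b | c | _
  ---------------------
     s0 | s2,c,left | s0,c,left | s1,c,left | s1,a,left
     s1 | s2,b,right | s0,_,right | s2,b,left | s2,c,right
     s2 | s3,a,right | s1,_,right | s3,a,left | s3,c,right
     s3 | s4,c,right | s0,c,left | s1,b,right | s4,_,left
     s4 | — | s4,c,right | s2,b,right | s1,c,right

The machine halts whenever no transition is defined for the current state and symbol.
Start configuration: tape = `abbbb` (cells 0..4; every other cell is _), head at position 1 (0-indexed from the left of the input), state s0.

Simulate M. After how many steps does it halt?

26

state=s0 head=1 tape=_a[b]bbb__   (s0,b)→(s0,c,left)
state=s0 head=0 tape=_[a]cbbb__   (s0,a)→(s2,c,left)
state=s2 head=-1 tape=[_]ccbbb__   (s2,_)→(s3,c,right)
state=s3 head=0 tape=c[c]cbbb__   (s3,c)→(s1,b,right)
state=s1 head=1 tape=cb[c]bbb__   (s1,c)→(s2,b,left)
state=s2 head=0 tape=c[b]bbbb__   (s2,b)→(s1,_,right)
state=s1 head=1 tape=c_[b]bbb__   (s1,b)→(s0,_,right)
state=s0 head=2 tape=c__[b]bb__   (s0,b)→(s0,c,left)
state=s0 head=1 tape=c_[_]cbb__   (s0,_)→(s1,a,left)
state=s1 head=0 tape=c[_]acbb__   (s1,_)→(s2,c,right)
state=s2 head=1 tape=cc[a]cbb__   (s2,a)→(s3,a,right)
state=s3 head=2 tape=cca[c]bb__   (s3,c)→(s1,b,right)
state=s1 head=3 tape=ccab[b]b__   (s1,b)→(s0,_,right)
state=s0 head=4 tape=ccab_[b]__   (s0,b)→(s0,c,left)
state=s0 head=3 tape=ccab[_]c__   (s0,_)→(s1,a,left)
state=s1 head=2 tape=cca[b]ac__   (s1,b)→(s0,_,right)
state=s0 head=3 tape=cca_[a]c__   (s0,a)→(s2,c,left)
state=s2 head=2 tape=cca[_]cc__   (s2,_)→(s3,c,right)
state=s3 head=3 tape=ccac[c]c__   (s3,c)→(s1,b,right)
state=s1 head=4 tape=ccacb[c]__   (s1,c)→(s2,b,left)
state=s2 head=3 tape=ccac[b]b__   (s2,b)→(s1,_,right)
state=s1 head=4 tape=ccac_[b]__   (s1,b)→(s0,_,right)
state=s0 head=5 tape=ccac__[_]_   (s0,_)→(s1,a,left)
state=s1 head=4 tape=ccac_[_]a_   (s1,_)→(s2,c,right)
state=s2 head=5 tape=ccac_c[a]_   (s2,a)→(s3,a,right)
state=s3 head=6 tape=ccac_ca[_]   (s3,_)→(s4,_,left)
state=s4 head=5 tape=ccac_c[a]_
M halts after 26 transitions.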